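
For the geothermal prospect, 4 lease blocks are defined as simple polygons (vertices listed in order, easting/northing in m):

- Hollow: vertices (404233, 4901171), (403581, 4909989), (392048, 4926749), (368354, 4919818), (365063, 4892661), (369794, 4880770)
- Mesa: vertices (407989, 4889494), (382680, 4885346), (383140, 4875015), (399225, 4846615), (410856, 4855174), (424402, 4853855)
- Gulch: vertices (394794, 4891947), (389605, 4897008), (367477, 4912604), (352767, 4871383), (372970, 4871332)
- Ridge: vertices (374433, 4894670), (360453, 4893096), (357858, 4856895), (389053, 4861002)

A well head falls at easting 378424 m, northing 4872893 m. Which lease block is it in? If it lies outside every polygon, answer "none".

Ridge

Cast a ray rightward from (378424, 4872893). For each polygon, the edges (by vertex number in listed order) whose endpoints lie on opposite sides of northing = 4872893, where each meets that height, and whether that is right or left of the point:
Hollow: no edge straddles that height → 0 crossings.
Mesa: 3–4 at easting≈384341.8 (right), 6–1 at easting≈415634.3 (right) → 2 crossings.
Gulch: 3–4 at easting≈353305.9 (left), 5–1 at easting≈374622.5 (left) → 0 crossings.
Ridge: 2–3 at easting≈359004.8 (left), 4–1 at easting≈383889.4 (right) → 1 crossing.
Only Ridge has an odd count, so the point is inside Ridge.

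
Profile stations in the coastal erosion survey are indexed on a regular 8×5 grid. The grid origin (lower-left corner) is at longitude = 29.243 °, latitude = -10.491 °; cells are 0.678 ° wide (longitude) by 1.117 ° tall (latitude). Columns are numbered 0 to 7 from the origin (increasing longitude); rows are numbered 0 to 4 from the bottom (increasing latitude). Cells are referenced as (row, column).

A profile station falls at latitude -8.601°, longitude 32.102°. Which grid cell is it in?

(1, 4)

Column index: ⌊(32.102 − 29.243) / 0.678⌋ = ⌊4.217⌋ = 4
Row offset from origin: ⌊(-8.601 − -10.491) / 1.117⌋ = ⌊1.692⌋ = 1 → row 1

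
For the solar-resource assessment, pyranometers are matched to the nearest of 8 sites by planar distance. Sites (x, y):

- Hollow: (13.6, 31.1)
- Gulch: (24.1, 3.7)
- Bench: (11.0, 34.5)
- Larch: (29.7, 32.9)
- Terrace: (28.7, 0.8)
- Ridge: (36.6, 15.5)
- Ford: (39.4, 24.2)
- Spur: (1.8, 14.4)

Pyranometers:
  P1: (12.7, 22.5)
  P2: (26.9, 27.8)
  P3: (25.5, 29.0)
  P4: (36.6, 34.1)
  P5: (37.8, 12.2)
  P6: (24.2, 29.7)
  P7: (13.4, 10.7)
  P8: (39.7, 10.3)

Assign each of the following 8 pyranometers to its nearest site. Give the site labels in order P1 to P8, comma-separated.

Hollow, Larch, Larch, Larch, Ridge, Larch, Spur, Ridge

P1 → Hollow (d²=74.77)
P2 → Larch (d²=33.85)
P3 → Larch (d²=32.85)
P4 → Larch (d²=49.05)
P5 → Ridge (d²=12.33)
P6 → Larch (d²=40.49)
P7 → Spur (d²=148.25)
P8 → Ridge (d²=36.65)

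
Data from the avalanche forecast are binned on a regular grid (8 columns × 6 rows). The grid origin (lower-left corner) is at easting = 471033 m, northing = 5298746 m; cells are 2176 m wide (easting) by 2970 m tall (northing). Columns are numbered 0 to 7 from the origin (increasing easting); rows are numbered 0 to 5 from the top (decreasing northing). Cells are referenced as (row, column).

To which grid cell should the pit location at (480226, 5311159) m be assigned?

(1, 4)

Column index: ⌊(480226 − 471033) / 2176⌋ = ⌊4.225⌋ = 4
Row offset from origin: ⌊(5311159 − 5298746) / 2970⌋ = ⌊4.179⌋ = 4 → row 1 (counted from top)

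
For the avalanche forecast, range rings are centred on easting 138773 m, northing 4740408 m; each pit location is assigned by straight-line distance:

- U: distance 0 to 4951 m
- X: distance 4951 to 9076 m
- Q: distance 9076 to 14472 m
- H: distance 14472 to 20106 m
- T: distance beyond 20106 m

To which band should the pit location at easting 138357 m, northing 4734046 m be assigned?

Distance = √((138357−138773)² + (4734046−4740408)²) = √(173056.000 + 40475044.000) = 6375.586 m.
4951 ≤ 6375.586 < 9076 → X.

X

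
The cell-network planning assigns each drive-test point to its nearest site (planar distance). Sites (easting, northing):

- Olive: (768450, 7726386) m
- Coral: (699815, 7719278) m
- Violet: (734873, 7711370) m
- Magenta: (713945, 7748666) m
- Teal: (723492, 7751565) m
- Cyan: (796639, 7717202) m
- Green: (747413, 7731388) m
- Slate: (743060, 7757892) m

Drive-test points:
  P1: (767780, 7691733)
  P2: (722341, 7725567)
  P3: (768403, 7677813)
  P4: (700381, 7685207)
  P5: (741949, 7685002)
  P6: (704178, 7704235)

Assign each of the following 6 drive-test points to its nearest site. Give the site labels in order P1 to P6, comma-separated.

P1 → Olive (d²=1201279309.00)
P2 → Violet (d²=358605833.00)
P3 → Violet (d²=2250333149.00)
P4 → Coral (d²=1161153397.00)
P5 → Violet (d²=745341200.00)
P6 → Coral (d²=245327618.00)

Olive, Violet, Violet, Coral, Violet, Coral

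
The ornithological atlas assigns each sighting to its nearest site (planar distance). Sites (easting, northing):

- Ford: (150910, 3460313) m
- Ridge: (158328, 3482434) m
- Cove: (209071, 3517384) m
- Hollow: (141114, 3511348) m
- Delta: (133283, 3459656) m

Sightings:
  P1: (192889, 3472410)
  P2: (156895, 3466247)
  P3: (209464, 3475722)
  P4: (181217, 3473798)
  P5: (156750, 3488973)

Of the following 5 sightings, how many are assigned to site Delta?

0

P1 → Ridge
P2 → Ford
P3 → Cove
P4 → Ridge
P5 → Ridge
0 of the 5 go to Delta.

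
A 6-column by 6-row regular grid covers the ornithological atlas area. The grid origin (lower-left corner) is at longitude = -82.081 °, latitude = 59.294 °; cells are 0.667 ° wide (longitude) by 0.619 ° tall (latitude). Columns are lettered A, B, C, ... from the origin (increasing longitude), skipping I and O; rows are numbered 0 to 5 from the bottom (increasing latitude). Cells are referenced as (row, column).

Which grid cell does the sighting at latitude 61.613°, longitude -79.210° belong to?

Column index: ⌊(-79.210 − -82.081) / 0.667⌋ = ⌊4.304⌋ = 4 → column E
Row offset from origin: ⌊(61.613 − 59.294) / 0.619⌋ = ⌊3.746⌋ = 3 → row 3

(3, E)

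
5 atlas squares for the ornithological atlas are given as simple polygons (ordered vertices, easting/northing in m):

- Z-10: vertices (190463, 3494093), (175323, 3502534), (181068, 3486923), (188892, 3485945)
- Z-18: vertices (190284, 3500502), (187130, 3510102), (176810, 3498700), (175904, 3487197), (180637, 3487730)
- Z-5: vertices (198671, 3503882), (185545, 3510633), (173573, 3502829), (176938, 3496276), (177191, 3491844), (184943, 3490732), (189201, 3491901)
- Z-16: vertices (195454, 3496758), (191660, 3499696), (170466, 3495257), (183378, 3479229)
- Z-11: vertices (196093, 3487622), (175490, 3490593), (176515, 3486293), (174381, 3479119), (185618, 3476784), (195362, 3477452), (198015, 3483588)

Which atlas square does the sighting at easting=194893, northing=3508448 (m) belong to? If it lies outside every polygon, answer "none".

none

Cast a ray rightward from (194893, 3508448). For each polygon, the edges (by vertex number in listed order) whose endpoints lie on opposite sides of northing = 3508448, where each meets that height, and whether that is right or left of the point:
Z-10: no edge straddles that height → 0 crossings.
Z-18: 1–2 at easting≈187673.4 (left), 2–3 at easting≈185633.0 (left) → 0 crossings.
Z-5: 1–2 at easting≈189793.3 (left), 2–3 at easting≈182193.0 (left) → 0 crossings.
Z-16: no edge straddles that height → 0 crossings.
Z-11: no edge straddles that height → 0 crossings.
All counts are even, so the point lies outside every listed polygon.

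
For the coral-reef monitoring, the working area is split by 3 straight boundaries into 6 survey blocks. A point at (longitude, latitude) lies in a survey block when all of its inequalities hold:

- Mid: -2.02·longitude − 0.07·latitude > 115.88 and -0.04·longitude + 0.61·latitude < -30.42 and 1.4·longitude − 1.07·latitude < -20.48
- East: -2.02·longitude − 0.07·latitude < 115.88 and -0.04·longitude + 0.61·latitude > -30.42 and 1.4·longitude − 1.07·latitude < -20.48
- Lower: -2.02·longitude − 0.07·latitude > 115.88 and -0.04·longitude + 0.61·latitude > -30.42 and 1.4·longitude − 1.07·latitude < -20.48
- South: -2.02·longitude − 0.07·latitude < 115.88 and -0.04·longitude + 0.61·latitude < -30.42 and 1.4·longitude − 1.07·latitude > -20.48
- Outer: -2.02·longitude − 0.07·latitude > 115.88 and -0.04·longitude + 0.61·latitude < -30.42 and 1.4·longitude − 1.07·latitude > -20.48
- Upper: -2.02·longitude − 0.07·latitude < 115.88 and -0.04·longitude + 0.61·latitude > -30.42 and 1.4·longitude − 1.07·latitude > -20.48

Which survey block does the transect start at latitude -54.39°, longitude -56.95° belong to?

Mid

-2.02·-56.95 − 0.07·-54.39 = 118.846, which is > 115.88
-0.04·-56.95 + 0.61·-54.39 = -30.900, which is < -30.42
1.4·-56.95 − 1.07·-54.39 = -21.533, which is < -20.48
This sign pattern matches Mid.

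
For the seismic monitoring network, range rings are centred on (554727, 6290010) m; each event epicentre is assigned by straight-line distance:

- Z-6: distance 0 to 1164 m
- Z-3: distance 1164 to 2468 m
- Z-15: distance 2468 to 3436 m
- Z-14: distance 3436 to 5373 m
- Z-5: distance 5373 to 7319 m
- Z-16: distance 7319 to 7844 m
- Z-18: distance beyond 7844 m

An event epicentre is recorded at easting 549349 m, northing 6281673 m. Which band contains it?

Distance = √((549349−554727)² + (6281673−6290010)²) = √(28922884.000 + 69505569.000) = 9921.111 m.
7844 ≤ 9921.111 < ∞ → Z-18.

Z-18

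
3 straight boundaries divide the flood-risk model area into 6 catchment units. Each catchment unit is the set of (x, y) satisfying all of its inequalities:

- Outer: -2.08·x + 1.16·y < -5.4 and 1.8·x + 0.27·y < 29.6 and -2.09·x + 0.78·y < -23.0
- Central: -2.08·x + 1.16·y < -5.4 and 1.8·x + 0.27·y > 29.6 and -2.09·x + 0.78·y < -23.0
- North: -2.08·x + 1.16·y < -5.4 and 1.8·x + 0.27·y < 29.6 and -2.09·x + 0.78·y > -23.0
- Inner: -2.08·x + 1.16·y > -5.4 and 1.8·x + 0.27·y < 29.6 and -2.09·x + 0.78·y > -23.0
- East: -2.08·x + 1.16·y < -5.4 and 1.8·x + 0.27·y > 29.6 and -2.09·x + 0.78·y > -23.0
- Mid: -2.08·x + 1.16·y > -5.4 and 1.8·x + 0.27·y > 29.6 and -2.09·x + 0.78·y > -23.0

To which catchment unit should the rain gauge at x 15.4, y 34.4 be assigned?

-2.08·15.4 + 1.16·34.4 = 7.872, which is > -5.4
1.8·15.4 + 0.27·34.4 = 37.008, which is > 29.6
-2.09·15.4 + 0.78·34.4 = -5.354, which is > -23.0
This sign pattern matches Mid.

Mid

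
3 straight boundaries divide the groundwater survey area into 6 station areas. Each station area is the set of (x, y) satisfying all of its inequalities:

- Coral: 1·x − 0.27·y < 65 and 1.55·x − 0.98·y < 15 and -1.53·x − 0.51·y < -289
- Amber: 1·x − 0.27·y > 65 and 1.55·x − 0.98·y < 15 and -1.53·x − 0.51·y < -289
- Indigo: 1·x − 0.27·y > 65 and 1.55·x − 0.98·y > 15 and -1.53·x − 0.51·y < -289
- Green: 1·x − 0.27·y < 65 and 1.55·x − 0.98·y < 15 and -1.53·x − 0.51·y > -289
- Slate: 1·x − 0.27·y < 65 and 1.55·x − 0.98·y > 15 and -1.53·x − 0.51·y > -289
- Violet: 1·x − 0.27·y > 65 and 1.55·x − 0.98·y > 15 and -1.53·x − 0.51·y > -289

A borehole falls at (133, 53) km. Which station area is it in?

1·133 − 0.27·53 = 118.690, which is > 65
1.55·133 − 0.98·53 = 154.210, which is > 15
-1.53·133 − 0.51·53 = -230.520, which is > -289
This sign pattern matches Violet.

Violet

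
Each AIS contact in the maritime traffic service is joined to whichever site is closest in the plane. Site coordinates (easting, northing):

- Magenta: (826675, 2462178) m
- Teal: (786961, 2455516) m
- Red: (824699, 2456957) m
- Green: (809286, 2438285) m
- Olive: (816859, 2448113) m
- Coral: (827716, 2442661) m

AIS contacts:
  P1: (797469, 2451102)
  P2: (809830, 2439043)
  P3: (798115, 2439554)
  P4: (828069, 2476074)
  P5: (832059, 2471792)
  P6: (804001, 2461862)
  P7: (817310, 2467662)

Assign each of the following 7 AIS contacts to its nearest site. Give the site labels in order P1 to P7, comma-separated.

Teal, Green, Green, Magenta, Magenta, Teal, Magenta

P1 → Teal (d²=129901460.00)
P2 → Green (d²=870500.00)
P3 → Green (d²=126401602.00)
P4 → Magenta (d²=195042052.00)
P5 → Magenta (d²=121416452.00)
P6 → Teal (d²=330633316.00)
P7 → Magenta (d²=117777481.00)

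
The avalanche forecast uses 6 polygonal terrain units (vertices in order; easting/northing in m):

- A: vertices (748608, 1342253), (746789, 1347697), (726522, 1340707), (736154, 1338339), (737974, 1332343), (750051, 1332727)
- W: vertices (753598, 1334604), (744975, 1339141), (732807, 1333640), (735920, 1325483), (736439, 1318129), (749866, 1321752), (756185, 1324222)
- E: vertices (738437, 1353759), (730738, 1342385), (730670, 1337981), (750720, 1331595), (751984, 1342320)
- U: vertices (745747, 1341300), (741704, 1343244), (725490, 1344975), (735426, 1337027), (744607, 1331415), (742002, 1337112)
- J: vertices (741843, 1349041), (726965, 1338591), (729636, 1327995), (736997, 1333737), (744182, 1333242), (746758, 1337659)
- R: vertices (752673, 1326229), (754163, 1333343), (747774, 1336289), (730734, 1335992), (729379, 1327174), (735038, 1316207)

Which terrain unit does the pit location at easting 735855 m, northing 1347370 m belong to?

E

Cast a ray rightward from (735855, 1347370). For each polygon, the edges (by vertex number in listed order) whose endpoints lie on opposite sides of northing = 1347370, where each meets that height, and whether that is right or left of the point:
A: 1–2 at easting≈746898.3 (right), 2–3 at easting≈745840.9 (right) → 2 crossings.
W: no edge straddles that height → 0 crossings.
E: 1–2 at easting≈734112.3 (left), 5–1 at easting≈746003.4 (right) → 1 crossing.
U: no edge straddles that height → 0 crossings.
J: 1–2 at easting≈739463.9 (right), 6–1 at easting≈742564.6 (right) → 2 crossings.
R: no edge straddles that height → 0 crossings.
Only E has an odd count, so the point is inside E.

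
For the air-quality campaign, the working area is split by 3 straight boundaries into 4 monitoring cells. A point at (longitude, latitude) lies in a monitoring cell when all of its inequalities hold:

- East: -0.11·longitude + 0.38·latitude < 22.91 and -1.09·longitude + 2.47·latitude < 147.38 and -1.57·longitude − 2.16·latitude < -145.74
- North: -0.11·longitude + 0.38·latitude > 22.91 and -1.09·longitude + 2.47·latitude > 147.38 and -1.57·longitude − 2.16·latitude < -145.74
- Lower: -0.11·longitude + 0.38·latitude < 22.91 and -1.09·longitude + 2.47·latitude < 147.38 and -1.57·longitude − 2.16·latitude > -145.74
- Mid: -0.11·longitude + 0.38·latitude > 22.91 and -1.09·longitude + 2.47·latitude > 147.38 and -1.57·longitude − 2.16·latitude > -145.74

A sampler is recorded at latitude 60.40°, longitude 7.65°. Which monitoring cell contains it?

Lower

-0.11·7.65 + 0.38·60.40 = 22.110, which is < 22.91
-1.09·7.65 + 2.47·60.40 = 140.850, which is < 147.38
-1.57·7.65 − 2.16·60.40 = -142.475, which is > -145.74
This sign pattern matches Lower.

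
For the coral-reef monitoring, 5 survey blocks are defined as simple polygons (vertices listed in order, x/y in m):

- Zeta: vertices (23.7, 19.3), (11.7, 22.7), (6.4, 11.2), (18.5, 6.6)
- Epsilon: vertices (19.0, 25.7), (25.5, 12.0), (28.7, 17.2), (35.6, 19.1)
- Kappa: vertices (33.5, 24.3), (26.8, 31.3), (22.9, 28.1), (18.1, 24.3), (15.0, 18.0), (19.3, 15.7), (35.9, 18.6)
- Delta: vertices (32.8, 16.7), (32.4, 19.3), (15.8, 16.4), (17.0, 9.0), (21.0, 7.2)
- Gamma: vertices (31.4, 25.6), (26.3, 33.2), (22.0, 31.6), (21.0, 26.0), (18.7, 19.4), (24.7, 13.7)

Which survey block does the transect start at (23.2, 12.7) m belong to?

Delta

Cast a ray rightward from (23.2, 12.7). For each polygon, the edges (by vertex number in listed order) whose endpoints lie on opposite sides of y = 12.7, where each meets that height, and whether that is right or left of the point:
Zeta: 2–3 at x≈7.09 (left), 4–1 at x≈21.00 (left) → 0 crossings.
Epsilon: 1–2 at x≈25.17 (right), 2–3 at x≈25.93 (right) → 2 crossings.
Kappa: no edge straddles that height → 0 crossings.
Delta: 3–4 at x≈16.40 (left), 5–1 at x≈27.83 (right) → 1 crossing.
Gamma: no edge straddles that height → 0 crossings.
Only Delta has an odd count, so the point is inside Delta.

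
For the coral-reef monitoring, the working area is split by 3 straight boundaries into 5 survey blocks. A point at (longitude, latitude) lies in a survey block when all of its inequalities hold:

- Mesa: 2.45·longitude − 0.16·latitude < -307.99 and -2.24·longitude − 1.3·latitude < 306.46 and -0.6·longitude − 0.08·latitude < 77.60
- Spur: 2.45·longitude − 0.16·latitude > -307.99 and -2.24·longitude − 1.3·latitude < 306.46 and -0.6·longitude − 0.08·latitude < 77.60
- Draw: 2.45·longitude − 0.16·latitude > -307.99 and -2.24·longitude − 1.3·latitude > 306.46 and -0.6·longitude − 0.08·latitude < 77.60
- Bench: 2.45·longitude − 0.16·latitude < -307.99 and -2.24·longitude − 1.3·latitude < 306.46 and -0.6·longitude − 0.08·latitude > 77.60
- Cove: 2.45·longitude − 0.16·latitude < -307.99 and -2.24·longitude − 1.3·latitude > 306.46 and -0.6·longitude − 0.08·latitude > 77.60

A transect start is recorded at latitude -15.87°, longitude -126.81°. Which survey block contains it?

2.45·-126.81 − 0.16·-15.87 = -308.145, which is < -307.99
-2.24·-126.81 − 1.3·-15.87 = 304.685, which is < 306.46
-0.6·-126.81 − 0.08·-15.87 = 77.356, which is < 77.60
This sign pattern matches Mesa.

Mesa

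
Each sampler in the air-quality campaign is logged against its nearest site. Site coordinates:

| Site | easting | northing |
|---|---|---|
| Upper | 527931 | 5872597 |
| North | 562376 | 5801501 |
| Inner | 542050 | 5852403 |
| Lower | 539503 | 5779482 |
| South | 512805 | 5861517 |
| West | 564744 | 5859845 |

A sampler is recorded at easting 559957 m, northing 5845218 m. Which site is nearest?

Squared distances to each site:
Upper: 1775274317.000; North: 1917027650.000; Inner: 372284874.000; Lower: 4739587812.000; South: 2488968505.000; West: 236864498.000.
Minimum at West.

West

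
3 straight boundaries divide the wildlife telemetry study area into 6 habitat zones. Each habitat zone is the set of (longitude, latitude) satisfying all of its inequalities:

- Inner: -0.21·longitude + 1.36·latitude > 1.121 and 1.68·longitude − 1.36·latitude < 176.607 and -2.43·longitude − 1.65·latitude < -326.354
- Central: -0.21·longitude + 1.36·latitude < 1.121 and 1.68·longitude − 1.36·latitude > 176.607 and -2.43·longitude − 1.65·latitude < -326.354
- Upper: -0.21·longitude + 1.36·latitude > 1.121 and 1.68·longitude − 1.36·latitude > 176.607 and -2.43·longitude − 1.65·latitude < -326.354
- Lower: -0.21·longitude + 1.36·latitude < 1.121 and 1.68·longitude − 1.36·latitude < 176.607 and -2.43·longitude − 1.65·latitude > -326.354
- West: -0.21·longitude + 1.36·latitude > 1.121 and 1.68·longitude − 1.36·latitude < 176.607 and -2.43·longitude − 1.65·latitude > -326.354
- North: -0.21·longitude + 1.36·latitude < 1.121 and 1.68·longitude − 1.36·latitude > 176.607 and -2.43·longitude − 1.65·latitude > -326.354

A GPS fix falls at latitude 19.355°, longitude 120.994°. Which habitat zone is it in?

-0.21·120.994 + 1.36·19.355 = 0.914, which is < 1.121
1.68·120.994 − 1.36·19.355 = 176.947, which is > 176.607
-2.43·120.994 − 1.65·19.355 = -325.951, which is > -326.354
This sign pattern matches North.

North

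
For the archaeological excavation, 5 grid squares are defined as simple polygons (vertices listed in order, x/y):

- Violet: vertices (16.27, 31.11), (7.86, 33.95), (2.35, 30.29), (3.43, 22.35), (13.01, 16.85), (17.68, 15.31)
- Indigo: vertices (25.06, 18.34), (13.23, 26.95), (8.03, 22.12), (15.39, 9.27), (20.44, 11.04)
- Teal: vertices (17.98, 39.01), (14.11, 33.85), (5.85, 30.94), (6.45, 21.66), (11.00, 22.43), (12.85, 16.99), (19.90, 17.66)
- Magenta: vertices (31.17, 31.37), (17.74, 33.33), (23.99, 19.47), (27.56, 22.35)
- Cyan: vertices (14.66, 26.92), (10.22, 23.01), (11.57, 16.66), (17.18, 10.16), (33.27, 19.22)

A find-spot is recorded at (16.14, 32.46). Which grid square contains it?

Teal

Cast a ray rightward from (16.14, 32.46). For each polygon, the edges (by vertex number in listed order) whose endpoints lie on opposite sides of y = 32.46, where each meets that height, and whether that is right or left of the point:
Violet: 1–2 at x≈12.272 (left), 2–3 at x≈5.617 (left) → 0 crossings.
Indigo: no edge straddles that height → 0 crossings.
Teal: 2–3 at x≈10.165 (left), 7–1 at x≈18.569 (right) → 1 crossing.
Magenta: 1–2 at x≈23.701 (right), 2–3 at x≈18.132 (right) → 2 crossings.
Cyan: no edge straddles that height → 0 crossings.
Only Teal has an odd count, so the point is inside Teal.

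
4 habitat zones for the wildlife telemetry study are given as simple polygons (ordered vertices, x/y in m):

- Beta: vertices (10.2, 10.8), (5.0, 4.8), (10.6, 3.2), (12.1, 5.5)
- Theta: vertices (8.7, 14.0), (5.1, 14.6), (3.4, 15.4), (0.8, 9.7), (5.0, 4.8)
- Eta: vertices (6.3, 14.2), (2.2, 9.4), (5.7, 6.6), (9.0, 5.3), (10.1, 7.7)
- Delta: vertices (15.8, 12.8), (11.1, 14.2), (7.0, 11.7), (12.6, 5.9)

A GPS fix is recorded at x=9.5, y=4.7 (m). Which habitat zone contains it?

Cast a ray rightward from (9.5, 4.7). For each polygon, the edges (by vertex number in listed order) whose endpoints lie on opposite sides of y = 4.7, where each meets that height, and whether that is right or left of the point:
Beta: 2–3 at x≈5.35 (left), 3–4 at x≈11.58 (right) → 1 crossing.
Theta: no edge straddles that height → 0 crossings.
Eta: no edge straddles that height → 0 crossings.
Delta: no edge straddles that height → 0 crossings.
Only Beta has an odd count, so the point is inside Beta.

Beta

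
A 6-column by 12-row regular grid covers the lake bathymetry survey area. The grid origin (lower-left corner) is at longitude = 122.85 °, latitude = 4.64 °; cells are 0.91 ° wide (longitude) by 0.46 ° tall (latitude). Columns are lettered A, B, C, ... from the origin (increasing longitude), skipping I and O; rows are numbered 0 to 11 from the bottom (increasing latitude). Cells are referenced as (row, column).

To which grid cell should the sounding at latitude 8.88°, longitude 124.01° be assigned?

(9, B)

Column index: ⌊(124.01 − 122.85) / 0.91⌋ = ⌊1.275⌋ = 1 → column B
Row offset from origin: ⌊(8.88 − 4.64) / 0.46⌋ = ⌊9.217⌋ = 9 → row 9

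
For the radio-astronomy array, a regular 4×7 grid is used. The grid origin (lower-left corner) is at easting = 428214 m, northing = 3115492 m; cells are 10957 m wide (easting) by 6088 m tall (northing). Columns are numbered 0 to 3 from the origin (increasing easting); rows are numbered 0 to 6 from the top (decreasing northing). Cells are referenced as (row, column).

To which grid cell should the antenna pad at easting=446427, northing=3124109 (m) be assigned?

Column index: ⌊(446427 − 428214) / 10957⌋ = ⌊1.662⌋ = 1
Row offset from origin: ⌊(3124109 − 3115492) / 6088⌋ = ⌊1.415⌋ = 1 → row 5 (counted from top)

(5, 1)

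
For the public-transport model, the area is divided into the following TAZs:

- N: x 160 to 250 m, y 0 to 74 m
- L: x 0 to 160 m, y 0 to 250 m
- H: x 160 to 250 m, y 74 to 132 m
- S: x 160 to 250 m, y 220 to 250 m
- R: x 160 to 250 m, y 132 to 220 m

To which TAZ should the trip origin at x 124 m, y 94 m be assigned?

The point has x = 124 and y = 94.
Only L satisfies 0 ≤ x ≤ 160 and 0 ≤ y ≤ 250.

L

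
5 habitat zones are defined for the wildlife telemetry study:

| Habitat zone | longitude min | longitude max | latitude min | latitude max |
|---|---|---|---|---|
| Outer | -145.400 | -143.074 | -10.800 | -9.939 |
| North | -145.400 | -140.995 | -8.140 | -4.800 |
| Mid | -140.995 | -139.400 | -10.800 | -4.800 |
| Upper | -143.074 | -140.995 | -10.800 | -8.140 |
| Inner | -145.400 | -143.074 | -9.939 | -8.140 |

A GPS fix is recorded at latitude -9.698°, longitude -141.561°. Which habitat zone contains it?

The point has longitude = -141.561 and latitude = -9.698.
Only Upper satisfies -143.074 ≤ longitude ≤ -140.995 and -10.800 ≤ latitude ≤ -8.140.

Upper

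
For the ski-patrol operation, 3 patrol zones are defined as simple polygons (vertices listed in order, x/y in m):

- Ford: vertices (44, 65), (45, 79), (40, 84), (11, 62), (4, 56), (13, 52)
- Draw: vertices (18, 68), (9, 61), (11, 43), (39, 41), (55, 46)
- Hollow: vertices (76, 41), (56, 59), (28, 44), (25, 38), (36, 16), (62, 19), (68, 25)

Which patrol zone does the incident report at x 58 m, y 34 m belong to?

Hollow

Cast a ray rightward from (58, 34). For each polygon, the edges (by vertex number in listed order) whose endpoints lie on opposite sides of y = 34, where each meets that height, and whether that is right or left of the point:
Ford: no edge straddles that height → 0 crossings.
Draw: no edge straddles that height → 0 crossings.
Hollow: 4–5 at x≈27.0 (left), 7–1 at x≈72.5 (right) → 1 crossing.
Only Hollow has an odd count, so the point is inside Hollow.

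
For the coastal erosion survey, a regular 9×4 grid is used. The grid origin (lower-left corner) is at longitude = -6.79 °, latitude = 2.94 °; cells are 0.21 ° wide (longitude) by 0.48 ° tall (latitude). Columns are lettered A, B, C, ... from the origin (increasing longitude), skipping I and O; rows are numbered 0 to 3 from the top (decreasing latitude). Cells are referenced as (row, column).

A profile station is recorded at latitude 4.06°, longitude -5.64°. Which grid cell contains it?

Column index: ⌊(-5.64 − -6.79) / 0.21⌋ = ⌊5.476⌋ = 5 → column F
Row offset from origin: ⌊(4.06 − 2.94) / 0.48⌋ = ⌊2.333⌋ = 2 → row 1 (counted from top)

(1, F)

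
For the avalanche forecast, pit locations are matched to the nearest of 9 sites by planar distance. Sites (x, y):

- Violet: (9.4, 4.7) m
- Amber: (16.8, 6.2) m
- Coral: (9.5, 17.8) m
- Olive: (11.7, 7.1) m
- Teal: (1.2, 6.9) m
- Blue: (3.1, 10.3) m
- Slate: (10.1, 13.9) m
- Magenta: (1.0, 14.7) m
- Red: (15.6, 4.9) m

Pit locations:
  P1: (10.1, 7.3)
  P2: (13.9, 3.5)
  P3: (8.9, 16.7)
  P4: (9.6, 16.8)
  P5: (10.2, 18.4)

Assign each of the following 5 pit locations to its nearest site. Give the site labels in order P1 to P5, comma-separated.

P1 → Olive (d²=2.60)
P2 → Red (d²=4.85)
P3 → Coral (d²=1.57)
P4 → Coral (d²=1.01)
P5 → Coral (d²=0.85)

Olive, Red, Coral, Coral, Coral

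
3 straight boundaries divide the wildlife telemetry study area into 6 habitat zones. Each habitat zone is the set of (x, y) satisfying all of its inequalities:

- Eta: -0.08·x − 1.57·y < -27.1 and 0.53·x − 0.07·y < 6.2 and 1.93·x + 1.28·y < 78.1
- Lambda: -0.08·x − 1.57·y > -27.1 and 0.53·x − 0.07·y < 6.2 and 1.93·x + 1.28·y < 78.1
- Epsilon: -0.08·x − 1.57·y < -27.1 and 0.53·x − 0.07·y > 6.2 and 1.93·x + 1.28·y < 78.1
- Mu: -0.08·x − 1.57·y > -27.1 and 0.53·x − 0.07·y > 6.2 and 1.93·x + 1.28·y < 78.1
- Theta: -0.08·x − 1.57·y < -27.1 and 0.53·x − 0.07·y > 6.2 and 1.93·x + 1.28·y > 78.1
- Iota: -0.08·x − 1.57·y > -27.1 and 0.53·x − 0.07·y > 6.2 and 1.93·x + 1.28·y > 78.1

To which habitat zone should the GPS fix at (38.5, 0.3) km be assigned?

Mu

-0.08·38.5 − 1.57·0.3 = -3.551, which is > -27.1
0.53·38.5 − 0.07·0.3 = 20.384, which is > 6.2
1.93·38.5 + 1.28·0.3 = 74.689, which is < 78.1
This sign pattern matches Mu.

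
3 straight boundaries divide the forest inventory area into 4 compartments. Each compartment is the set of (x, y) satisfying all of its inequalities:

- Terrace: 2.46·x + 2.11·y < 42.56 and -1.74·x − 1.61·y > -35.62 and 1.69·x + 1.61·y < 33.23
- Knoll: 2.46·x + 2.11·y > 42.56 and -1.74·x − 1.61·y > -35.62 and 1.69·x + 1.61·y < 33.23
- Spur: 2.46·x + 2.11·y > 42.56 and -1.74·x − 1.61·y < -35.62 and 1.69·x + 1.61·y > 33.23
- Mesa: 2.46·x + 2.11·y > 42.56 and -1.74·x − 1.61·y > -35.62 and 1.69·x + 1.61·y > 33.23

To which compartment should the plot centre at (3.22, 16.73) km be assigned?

2.46·3.22 + 2.11·16.73 = 43.221, which is > 42.56
-1.74·3.22 − 1.61·16.73 = -32.538, which is > -35.62
1.69·3.22 + 1.61·16.73 = 32.377, which is < 33.23
This sign pattern matches Knoll.

Knoll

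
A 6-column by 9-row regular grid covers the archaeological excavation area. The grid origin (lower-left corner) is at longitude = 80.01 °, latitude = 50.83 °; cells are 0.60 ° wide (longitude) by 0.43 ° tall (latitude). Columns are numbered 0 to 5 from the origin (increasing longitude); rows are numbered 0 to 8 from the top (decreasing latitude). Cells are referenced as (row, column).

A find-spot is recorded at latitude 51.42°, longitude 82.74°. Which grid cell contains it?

Column index: ⌊(82.74 − 80.01) / 0.60⌋ = ⌊4.550⌋ = 4
Row offset from origin: ⌊(51.42 − 50.83) / 0.43⌋ = ⌊1.372⌋ = 1 → row 7 (counted from top)

(7, 4)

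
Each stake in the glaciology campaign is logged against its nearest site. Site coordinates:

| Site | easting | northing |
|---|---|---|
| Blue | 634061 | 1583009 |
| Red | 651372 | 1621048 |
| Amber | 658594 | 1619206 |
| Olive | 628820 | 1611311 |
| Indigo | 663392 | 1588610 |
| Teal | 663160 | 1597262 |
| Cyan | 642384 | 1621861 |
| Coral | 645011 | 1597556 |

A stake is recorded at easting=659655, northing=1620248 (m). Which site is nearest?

Squared distances to each site:
Blue: 2041795957.000; Red: 69248089.000; Amber: 2211485.000; Olive: 1030667194.000; Indigo: 1014928213.000; Teal: 540641221.000; Cyan: 300889210.000; Coral: 729373600.000.
Minimum at Amber.

Amber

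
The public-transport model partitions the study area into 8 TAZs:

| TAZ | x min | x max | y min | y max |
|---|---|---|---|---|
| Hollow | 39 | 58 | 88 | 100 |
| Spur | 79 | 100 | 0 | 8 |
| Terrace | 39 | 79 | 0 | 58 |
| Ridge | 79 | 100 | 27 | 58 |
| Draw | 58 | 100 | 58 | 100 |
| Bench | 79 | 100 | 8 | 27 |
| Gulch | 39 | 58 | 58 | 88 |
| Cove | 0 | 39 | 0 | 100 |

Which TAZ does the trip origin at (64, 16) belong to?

Terrace

The point has x = 64 and y = 16.
Only Terrace satisfies 39 ≤ x ≤ 79 and 0 ≤ y ≤ 58.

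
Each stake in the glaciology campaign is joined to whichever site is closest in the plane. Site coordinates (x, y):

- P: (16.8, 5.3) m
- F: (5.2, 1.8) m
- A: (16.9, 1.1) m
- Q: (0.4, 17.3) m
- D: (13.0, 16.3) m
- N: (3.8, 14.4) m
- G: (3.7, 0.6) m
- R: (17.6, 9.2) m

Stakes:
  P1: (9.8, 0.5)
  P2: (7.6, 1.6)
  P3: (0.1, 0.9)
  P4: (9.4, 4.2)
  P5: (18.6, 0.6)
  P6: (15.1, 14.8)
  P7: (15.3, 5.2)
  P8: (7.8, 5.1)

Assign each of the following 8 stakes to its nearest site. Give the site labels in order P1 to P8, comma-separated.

F, F, G, F, A, D, P, F

P1 → F (d²=22.85)
P2 → F (d²=5.80)
P3 → G (d²=13.05)
P4 → F (d²=23.40)
P5 → A (d²=3.14)
P6 → D (d²=6.66)
P7 → P (d²=2.26)
P8 → F (d²=17.65)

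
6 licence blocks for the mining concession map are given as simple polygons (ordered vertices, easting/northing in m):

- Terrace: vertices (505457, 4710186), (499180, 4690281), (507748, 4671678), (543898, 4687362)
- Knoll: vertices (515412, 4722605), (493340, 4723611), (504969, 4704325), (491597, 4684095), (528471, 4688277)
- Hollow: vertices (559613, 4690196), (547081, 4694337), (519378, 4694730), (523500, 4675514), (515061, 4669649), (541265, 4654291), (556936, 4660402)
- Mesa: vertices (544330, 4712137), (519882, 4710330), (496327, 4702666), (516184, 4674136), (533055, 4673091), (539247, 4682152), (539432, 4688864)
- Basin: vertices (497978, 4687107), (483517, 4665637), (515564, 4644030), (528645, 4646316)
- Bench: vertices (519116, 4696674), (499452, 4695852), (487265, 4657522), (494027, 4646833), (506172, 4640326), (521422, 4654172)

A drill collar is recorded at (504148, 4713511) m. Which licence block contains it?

Cast a ray rightward from (504148, 4713511). For each polygon, the edges (by vertex number in listed order) whose endpoints lie on opposite sides of northing = 4713511, where each meets that height, and whether that is right or left of the point:
Terrace: no edge straddles that height → 0 crossings.
Knoll: 2–3 at easting≈499430.1 (left), 5–1 at easting≈518871.5 (right) → 1 crossing.
Hollow: no edge straddles that height → 0 crossings.
Mesa: no edge straddles that height → 0 crossings.
Basin: no edge straddles that height → 0 crossings.
Bench: no edge straddles that height → 0 crossings.
Only Knoll has an odd count, so the point is inside Knoll.

Knoll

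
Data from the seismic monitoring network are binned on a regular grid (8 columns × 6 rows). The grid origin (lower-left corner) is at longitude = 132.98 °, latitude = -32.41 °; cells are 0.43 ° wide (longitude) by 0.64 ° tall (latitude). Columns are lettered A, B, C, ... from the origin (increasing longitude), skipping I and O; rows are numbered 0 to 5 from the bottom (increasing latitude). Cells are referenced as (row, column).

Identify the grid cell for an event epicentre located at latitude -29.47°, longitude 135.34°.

Column index: ⌊(135.34 − 132.98) / 0.43⌋ = ⌊5.488⌋ = 5 → column F
Row offset from origin: ⌊(-29.47 − -32.41) / 0.64⌋ = ⌊4.594⌋ = 4 → row 4

(4, F)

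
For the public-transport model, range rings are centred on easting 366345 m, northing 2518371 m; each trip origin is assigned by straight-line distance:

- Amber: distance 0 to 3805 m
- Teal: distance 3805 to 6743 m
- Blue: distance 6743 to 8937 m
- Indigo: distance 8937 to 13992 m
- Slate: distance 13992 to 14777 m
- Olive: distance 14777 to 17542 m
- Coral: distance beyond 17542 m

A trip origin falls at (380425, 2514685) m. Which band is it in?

Slate

Distance = √((380425−366345)² + (2514685−2518371)²) = √(198246400.000 + 13586596.000) = 14554.484 m.
13992 ≤ 14554.484 < 14777 → Slate.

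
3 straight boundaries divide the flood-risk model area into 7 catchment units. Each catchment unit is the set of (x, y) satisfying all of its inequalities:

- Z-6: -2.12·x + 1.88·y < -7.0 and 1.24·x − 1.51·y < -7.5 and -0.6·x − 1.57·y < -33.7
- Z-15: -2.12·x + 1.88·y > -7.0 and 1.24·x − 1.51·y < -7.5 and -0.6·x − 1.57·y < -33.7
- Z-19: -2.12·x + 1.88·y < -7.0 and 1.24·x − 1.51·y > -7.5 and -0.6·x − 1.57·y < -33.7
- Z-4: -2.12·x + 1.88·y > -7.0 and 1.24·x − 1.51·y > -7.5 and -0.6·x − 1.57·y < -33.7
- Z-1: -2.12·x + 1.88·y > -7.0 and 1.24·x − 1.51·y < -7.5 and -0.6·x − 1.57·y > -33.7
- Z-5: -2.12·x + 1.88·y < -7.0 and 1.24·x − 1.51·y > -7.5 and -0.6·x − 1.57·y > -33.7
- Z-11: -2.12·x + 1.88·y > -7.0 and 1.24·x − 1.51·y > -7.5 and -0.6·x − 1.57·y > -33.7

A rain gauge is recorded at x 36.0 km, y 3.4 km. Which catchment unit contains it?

-2.12·36.0 + 1.88·3.4 = -69.928, which is < -7.0
1.24·36.0 − 1.51·3.4 = 39.506, which is > -7.5
-0.6·36.0 − 1.57·3.4 = -26.938, which is > -33.7
This sign pattern matches Z-5.

Z-5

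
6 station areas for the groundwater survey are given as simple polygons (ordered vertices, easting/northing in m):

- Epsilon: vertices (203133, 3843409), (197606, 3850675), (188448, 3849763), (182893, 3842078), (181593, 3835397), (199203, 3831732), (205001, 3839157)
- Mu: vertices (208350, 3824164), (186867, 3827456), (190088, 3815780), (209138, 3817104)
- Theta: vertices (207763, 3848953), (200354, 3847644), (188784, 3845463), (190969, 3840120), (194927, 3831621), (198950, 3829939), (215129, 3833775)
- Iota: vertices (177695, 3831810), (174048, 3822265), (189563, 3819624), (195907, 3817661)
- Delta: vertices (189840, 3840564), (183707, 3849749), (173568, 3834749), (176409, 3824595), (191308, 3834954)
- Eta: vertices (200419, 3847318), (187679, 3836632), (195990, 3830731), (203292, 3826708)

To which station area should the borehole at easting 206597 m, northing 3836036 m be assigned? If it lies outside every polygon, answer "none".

Theta

Cast a ray rightward from (206597, 3836036). For each polygon, the edges (by vertex number in listed order) whose endpoints lie on opposite sides of northing = 3836036, where each meets that height, and whether that is right or left of the point:
Epsilon: 4–5 at easting≈181717.3 (left), 6–7 at easting≈202563.9 (left) → 0 crossings.
Mu: no edge straddles that height → 0 crossings.
Theta: 4–5 at easting≈192870.9 (left), 7–1 at easting≈214031.7 (right) → 1 crossing.
Iota: no edge straddles that height → 0 crossings.
Delta: 2–3 at easting≈174437.9 (left), 5–1 at easting≈191024.9 (left) → 0 crossings.
Eta: 2–3 at easting≈188518.4 (left), 4–1 at easting≈201991.7 (left) → 0 crossings.
Only Theta has an odd count, so the point is inside Theta.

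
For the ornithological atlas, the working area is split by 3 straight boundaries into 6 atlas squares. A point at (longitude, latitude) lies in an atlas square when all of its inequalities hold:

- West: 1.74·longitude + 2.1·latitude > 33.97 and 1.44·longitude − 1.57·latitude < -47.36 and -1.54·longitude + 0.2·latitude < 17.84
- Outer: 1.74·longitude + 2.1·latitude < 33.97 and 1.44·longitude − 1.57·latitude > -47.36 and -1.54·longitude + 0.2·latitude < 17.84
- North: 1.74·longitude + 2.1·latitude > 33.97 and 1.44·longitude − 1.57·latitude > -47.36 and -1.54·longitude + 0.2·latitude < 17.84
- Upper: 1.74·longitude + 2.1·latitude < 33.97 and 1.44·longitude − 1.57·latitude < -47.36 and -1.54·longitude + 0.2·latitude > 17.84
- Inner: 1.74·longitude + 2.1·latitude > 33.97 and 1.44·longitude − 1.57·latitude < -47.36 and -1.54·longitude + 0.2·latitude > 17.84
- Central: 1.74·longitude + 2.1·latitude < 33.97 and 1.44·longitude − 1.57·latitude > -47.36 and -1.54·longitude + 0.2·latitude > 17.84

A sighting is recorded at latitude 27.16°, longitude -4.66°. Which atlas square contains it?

1.74·-4.66 + 2.1·27.16 = 48.928, which is > 33.97
1.44·-4.66 − 1.57·27.16 = -49.352, which is < -47.36
-1.54·-4.66 + 0.2·27.16 = 12.608, which is < 17.84
This sign pattern matches West.

West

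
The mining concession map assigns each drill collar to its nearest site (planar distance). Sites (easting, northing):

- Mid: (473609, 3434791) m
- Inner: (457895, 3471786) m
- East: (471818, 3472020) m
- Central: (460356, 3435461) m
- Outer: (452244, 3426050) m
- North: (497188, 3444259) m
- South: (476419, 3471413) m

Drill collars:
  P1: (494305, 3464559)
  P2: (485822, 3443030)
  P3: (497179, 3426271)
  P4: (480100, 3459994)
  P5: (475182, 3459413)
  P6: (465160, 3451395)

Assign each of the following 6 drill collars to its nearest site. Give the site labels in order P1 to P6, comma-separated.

South, North, North, South, South, Central

P1 → South (d²=366886312.00)
P2 → North (d²=130696397.00)
P3 → North (d²=323568225.00)
P4 → South (d²=143943322.00)
P5 → South (d²=145530169.00)
P6 → Central (d²=276970772.00)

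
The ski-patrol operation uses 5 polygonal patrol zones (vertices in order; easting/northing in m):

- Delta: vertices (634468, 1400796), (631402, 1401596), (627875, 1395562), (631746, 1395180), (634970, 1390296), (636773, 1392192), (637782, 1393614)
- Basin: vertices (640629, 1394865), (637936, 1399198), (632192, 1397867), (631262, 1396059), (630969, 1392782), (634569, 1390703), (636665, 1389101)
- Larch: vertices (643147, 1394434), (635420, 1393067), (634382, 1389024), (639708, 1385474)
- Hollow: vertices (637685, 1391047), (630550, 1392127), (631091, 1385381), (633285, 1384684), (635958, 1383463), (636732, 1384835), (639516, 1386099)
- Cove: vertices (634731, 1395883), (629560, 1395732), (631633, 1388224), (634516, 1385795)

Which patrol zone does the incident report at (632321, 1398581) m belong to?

Delta

Cast a ray rightward from (632321, 1398581). For each polygon, the edges (by vertex number in listed order) whose endpoints lie on opposite sides of northing = 1398581, where each meets that height, and whether that is right or left of the point:
Delta: 2–3 at easting≈629639.7 (left), 7–1 at easting≈635490.1 (right) → 1 crossing.
Basin: 1–2 at easting≈638319.5 (right), 2–3 at easting≈635273.3 (right) → 2 crossings.
Larch: no edge straddles that height → 0 crossings.
Hollow: no edge straddles that height → 0 crossings.
Cove: no edge straddles that height → 0 crossings.
Only Delta has an odd count, so the point is inside Delta.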